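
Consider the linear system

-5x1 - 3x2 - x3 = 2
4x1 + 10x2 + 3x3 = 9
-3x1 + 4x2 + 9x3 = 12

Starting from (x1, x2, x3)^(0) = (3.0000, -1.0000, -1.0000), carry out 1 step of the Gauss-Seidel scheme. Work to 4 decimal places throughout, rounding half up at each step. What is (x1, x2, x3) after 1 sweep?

Iteration 1:
  x1 = (2 - (-3)·-1.0000 - (-1)·-1.0000) / (-5) = 0.4000
  x2 = (9 - (4)·0.4000 - (3)·-1.0000) / (10) = 1.0400
  x3 = (12 - (-3)·0.4000 - (4)·1.0400) / (9) = 1.0044

(0.4000, 1.0400, 1.0044)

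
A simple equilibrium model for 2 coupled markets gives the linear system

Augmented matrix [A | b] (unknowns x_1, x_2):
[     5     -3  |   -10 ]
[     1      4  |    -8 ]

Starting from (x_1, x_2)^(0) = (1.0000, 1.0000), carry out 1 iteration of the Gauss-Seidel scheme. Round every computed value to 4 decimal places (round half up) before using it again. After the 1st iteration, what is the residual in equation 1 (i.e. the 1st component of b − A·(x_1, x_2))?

-7.9500

Iteration 1:
  x_1 = (-10 - (-3)·1.0000) / (5) = -1.4000
  x_2 = (-8 - (1)·-1.4000) / (4) = -1.6500
Residual b − A·x = (-7.9500, 0.0000)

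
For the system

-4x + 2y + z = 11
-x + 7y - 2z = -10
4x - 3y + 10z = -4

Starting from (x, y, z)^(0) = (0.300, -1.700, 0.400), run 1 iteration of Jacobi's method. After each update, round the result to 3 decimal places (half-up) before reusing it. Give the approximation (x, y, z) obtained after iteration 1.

(-3.500, -1.271, -1.030)

Iteration 1:
  x = (11 - (2)·-1.700 - (1)·0.400) / (-4) = -3.500
  y = (-10 - (-1)·0.300 - (-2)·0.400) / (7) = -1.271
  z = (-4 - (4)·0.300 - (-3)·-1.700) / (10) = -1.030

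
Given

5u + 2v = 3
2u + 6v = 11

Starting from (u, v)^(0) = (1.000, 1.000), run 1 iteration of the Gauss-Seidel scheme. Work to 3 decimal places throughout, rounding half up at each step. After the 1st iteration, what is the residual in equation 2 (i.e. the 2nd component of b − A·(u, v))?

Iteration 1:
  u = (3 - (2)·1.000) / (5) = 0.200
  v = (11 - (2)·0.200) / (6) = 1.767
Residual b − A·x = (-1.534, -0.002)

-0.002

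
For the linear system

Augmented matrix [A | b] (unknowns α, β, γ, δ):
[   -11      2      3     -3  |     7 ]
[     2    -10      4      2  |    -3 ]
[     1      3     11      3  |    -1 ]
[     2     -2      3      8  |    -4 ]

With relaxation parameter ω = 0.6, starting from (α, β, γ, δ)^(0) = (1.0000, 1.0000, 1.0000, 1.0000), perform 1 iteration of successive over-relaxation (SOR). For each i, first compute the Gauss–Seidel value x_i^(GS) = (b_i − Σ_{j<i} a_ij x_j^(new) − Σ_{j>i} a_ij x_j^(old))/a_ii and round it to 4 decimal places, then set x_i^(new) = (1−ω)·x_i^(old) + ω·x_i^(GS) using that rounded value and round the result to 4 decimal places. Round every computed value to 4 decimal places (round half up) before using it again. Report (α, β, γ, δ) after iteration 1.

(0.1273, 0.9553, 0.0186, 0.2200)

Iteration 1:
  α: GS value = (7 - (2)·1.0000 - (3)·1.0000 - (-3)·1.0000) / (-11) = -0.4545;  α ← (1−ω)·1.0000 + ω·-0.4545 = 0.1273
  β: GS value = (-3 - (2)·0.1273 - (4)·1.0000 - (2)·1.0000) / (-10) = 0.9255;  β ← (1−ω)·1.0000 + ω·0.9255 = 0.9553
  γ: GS value = (-1 - (1)·0.1273 - (3)·0.9553 - (3)·1.0000) / (11) = -0.6357;  γ ← (1−ω)·1.0000 + ω·-0.6357 = 0.0186
  δ: GS value = (-4 - (2)·0.1273 - (-2)·0.9553 - (3)·0.0186) / (8) = -0.3000;  δ ← (1−ω)·1.0000 + ω·-0.3000 = 0.2200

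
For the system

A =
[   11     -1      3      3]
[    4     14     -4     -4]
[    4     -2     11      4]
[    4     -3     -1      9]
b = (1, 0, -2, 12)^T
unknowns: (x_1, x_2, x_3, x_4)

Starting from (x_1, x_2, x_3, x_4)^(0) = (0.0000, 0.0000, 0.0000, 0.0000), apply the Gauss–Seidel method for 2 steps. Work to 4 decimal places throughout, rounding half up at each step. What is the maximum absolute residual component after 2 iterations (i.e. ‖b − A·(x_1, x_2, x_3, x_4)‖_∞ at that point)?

Iteration 1:
  x_1 = (1 - (-1)·0.0000 - (3)·0.0000 - (3)·0.0000) / (11) = 0.0909
  x_2 = (0 - (4)·0.0909 - (-4)·0.0000 - (-4)·0.0000) / (14) = -0.0260
  x_3 = (-2 - (4)·0.0909 - (-2)·-0.0260 - (4)·0.0000) / (11) = -0.2196
  x_4 = (12 - (4)·0.0909 - (-3)·-0.0260 - (-1)·-0.2196) / (9) = 1.2599
Iteration 2:
  x_1 = (1 - (-1)·-0.0260 - (3)·-0.2196 - (3)·1.2599) / (11) = -0.1952
  x_2 = (0 - (4)·-0.1952 - (-4)·-0.2196 - (-4)·1.2599) / (14) = 0.3530
  x_3 = (-2 - (4)·-0.1952 - (-2)·0.3530 - (4)·1.2599) / (11) = -0.5048
  x_4 = (12 - (4)·-0.1952 - (-3)·0.3530 - (-1)·-0.5048) / (9) = 1.4817
Residual b − A·x = (0.5695, -0.2536, -0.8872, -0.0003); ∞-norm = 0.8872

0.8872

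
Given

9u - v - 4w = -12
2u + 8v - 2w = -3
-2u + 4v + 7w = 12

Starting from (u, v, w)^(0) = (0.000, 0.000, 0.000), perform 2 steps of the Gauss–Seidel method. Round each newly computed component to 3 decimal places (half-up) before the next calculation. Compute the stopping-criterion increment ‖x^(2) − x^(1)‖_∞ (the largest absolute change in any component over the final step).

Iteration 1:
  u = (-12 - (-1)·0.000 - (-4)·0.000) / (9) = -1.333
  v = (-3 - (2)·-1.333 - (-2)·0.000) / (8) = -0.042
  w = (12 - (-2)·-1.333 - (4)·-0.042) / (7) = 1.357
Iteration 2:
  u = (-12 - (-1)·-0.042 - (-4)·1.357) / (9) = -0.735
  v = (-3 - (2)·-0.735 - (-2)·1.357) / (8) = 0.148
  w = (12 - (-2)·-0.735 - (4)·0.148) / (7) = 1.420
Change: (0.598, 0.190, 0.063) → max |·| = 0.598

0.598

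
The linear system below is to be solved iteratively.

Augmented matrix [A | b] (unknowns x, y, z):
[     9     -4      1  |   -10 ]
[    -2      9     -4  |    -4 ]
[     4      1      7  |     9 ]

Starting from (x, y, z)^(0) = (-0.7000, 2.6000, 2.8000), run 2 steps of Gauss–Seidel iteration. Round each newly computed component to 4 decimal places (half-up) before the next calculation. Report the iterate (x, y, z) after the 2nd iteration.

(-0.9299, -0.0590, 1.8255)

Iteration 1:
  x = (-10 - (-4)·2.6000 - (1)·2.8000) / (9) = -0.2667
  y = (-4 - (-2)·-0.2667 - (-4)·2.8000) / (9) = 0.7407
  z = (9 - (4)·-0.2667 - (1)·0.7407) / (7) = 1.3323
Iteration 2:
  x = (-10 - (-4)·0.7407 - (1)·1.3323) / (9) = -0.9299
  y = (-4 - (-2)·-0.9299 - (-4)·1.3323) / (9) = -0.0590
  z = (9 - (4)·-0.9299 - (1)·-0.0590) / (7) = 1.8255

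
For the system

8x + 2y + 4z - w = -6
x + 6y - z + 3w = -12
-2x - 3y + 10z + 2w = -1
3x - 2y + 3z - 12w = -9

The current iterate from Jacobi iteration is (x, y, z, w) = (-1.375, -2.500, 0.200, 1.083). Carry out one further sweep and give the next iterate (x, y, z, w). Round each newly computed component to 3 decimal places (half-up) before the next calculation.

One sweep:
  x = (-6 - (2)·-2.500 - (4)·0.200 - (-1)·1.083) / (8) = -0.090
  y = (-12 - (1)·-1.375 - (-1)·0.200 - (3)·1.083) / (6) = -2.279
  z = (-1 - (-2)·-1.375 - (-3)·-2.500 - (2)·1.083) / (10) = -1.342
  w = (-9 - (3)·-1.375 - (-2)·-2.500 - (3)·0.200) / (-12) = 0.873

(-0.090, -2.279, -1.342, 0.873)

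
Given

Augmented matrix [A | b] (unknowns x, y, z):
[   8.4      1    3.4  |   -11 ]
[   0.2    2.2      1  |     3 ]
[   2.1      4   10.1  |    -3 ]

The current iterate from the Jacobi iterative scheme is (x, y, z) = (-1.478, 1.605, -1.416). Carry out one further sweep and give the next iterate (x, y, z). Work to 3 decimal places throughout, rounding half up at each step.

(-0.927, 2.142, -0.625)

One sweep:
  x = (-11 - (1)·1.605 - (3.4)·-1.416) / (8.4) = -0.927
  y = (3 - (0.2)·-1.478 - (1)·-1.416) / (2.2) = 2.142
  z = (-3 - (2.1)·-1.478 - (4)·1.605) / (10.1) = -0.625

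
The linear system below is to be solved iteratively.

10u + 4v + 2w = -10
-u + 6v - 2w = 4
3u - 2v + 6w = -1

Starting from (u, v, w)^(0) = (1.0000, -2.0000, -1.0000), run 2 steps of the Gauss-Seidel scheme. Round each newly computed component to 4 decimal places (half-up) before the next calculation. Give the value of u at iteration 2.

-1.1222

Iteration 1:
  u = (-10 - (4)·-2.0000 - (2)·-1.0000) / (10) = 0.0000
  v = (4 - (-1)·0.0000 - (-2)·-1.0000) / (6) = 0.3333
  w = (-1 - (3)·0.0000 - (-2)·0.3333) / (6) = -0.0556
Iteration 2:
  u = (-10 - (4)·0.3333 - (2)·-0.0556) / (10) = -1.1222
  v = (4 - (-1)·-1.1222 - (-2)·-0.0556) / (6) = 0.4611
  w = (-1 - (3)·-1.1222 - (-2)·0.4611) / (6) = 0.5481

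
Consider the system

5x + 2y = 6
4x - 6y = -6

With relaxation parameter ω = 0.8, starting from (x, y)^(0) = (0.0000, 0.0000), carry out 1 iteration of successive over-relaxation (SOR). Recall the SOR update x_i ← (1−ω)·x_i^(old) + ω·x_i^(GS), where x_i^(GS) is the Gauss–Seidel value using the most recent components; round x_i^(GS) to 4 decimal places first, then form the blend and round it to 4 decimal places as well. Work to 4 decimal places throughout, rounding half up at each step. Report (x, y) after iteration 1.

(0.9600, 1.3120)

Iteration 1:
  x: GS value = (6 - (2)·0.0000) / (5) = 1.2000;  x ← (1−ω)·0.0000 + ω·1.2000 = 0.9600
  y: GS value = (-6 - (4)·0.9600) / (-6) = 1.6400;  y ← (1−ω)·0.0000 + ω·1.6400 = 1.3120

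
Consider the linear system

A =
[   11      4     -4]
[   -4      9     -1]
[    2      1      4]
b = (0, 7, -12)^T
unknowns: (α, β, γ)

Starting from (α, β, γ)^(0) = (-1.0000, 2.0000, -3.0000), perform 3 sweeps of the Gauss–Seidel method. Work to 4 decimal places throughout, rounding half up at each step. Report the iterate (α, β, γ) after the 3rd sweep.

Iteration 1:
  α = (0 - (4)·2.0000 - (-4)·-3.0000) / (11) = -1.8182
  β = (7 - (-4)·-1.8182 - (-1)·-3.0000) / (9) = -0.3636
  γ = (-12 - (2)·-1.8182 - (1)·-0.3636) / (4) = -2.0000
Iteration 2:
  α = (0 - (4)·-0.3636 - (-4)·-2.0000) / (11) = -0.5951
  β = (7 - (-4)·-0.5951 - (-1)·-2.0000) / (9) = 0.2911
  γ = (-12 - (2)·-0.5951 - (1)·0.2911) / (4) = -2.7752
Iteration 3:
  α = (0 - (4)·0.2911 - (-4)·-2.7752) / (11) = -1.1150
  β = (7 - (-4)·-1.1150 - (-1)·-2.7752) / (9) = -0.0261
  γ = (-12 - (2)·-1.1150 - (1)·-0.0261) / (4) = -2.4360

(-1.1150, -0.0261, -2.4360)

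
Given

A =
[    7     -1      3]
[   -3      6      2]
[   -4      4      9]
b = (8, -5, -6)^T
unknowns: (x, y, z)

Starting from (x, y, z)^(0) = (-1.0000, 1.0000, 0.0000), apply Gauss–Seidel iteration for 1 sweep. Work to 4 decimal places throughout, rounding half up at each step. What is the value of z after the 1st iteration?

-0.0106

Iteration 1:
  x = (8 - (-1)·1.0000 - (3)·0.0000) / (7) = 1.2857
  y = (-5 - (-3)·1.2857 - (2)·0.0000) / (6) = -0.1905
  z = (-6 - (-4)·1.2857 - (4)·-0.1905) / (9) = -0.0106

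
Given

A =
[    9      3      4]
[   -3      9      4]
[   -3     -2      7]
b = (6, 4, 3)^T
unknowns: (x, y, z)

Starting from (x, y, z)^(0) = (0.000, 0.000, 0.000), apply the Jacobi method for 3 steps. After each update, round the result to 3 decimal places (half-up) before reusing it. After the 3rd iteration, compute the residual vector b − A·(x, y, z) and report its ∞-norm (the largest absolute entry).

1.434

Iteration 1:
  x = (6 - (3)·0.000 - (4)·0.000) / (9) = 0.667
  y = (4 - (-3)·0.000 - (4)·0.000) / (9) = 0.444
  z = (3 - (-3)·0.000 - (-2)·0.000) / (7) = 0.429
Iteration 2:
  x = (6 - (3)·0.444 - (4)·0.429) / (9) = 0.328
  y = (4 - (-3)·0.667 - (4)·0.429) / (9) = 0.476
  z = (3 - (-3)·0.667 - (-2)·0.444) / (7) = 0.841
Iteration 3:
  x = (6 - (3)·0.476 - (4)·0.841) / (9) = 0.134
  y = (4 - (-3)·0.328 - (4)·0.841) / (9) = 0.180
  z = (3 - (-3)·0.328 - (-2)·0.476) / (7) = 0.705
Residual b − A·x = (1.434, -0.038, -1.173); ∞-norm = 1.434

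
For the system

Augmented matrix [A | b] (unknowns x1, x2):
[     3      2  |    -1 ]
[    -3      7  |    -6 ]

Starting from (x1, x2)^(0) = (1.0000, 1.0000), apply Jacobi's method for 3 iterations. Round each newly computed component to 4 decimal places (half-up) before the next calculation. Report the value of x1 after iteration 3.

Iteration 1:
  x1 = (-1 - (2)·1.0000) / (3) = -1.0000
  x2 = (-6 - (-3)·1.0000) / (7) = -0.4286
Iteration 2:
  x1 = (-1 - (2)·-0.4286) / (3) = -0.0476
  x2 = (-6 - (-3)·-1.0000) / (7) = -1.2857
Iteration 3:
  x1 = (-1 - (2)·-1.2857) / (3) = 0.5238
  x2 = (-6 - (-3)·-0.0476) / (7) = -0.8775

0.5238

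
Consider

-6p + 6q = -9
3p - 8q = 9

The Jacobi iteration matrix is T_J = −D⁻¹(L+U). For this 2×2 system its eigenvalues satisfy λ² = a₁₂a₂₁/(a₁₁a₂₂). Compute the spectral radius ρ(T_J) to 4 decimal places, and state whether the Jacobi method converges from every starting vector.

a₁₂a₂₁/(a₁₁a₂₂) = (6)·(3) / ((-6)·(-8)) = 0.375000
ρ = √|0.375000| = √0.375000 = 0.6124
ρ < 1, so Jacobi converges

0.6124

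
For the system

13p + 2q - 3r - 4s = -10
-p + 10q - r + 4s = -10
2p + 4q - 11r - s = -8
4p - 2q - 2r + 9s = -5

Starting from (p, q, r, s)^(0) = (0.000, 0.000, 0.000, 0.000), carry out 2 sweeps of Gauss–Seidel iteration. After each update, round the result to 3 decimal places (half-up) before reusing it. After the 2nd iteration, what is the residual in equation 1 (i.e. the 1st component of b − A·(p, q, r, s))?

0.104

Iteration 1:
  p = (-10 - (2)·0.000 - (-3)·0.000 - (-4)·0.000) / (13) = -0.769
  q = (-10 - (-1)·-0.769 - (-1)·0.000 - (4)·0.000) / (10) = -1.077
  r = (-8 - (2)·-0.769 - (4)·-1.077 - (-1)·0.000) / (-11) = 0.196
  s = (-5 - (4)·-0.769 - (-2)·-1.077 - (-2)·0.196) / (9) = -0.410
Iteration 2:
  p = (-10 - (2)·-1.077 - (-3)·0.196 - (-4)·-0.410) / (13) = -0.684
  q = (-10 - (-1)·-0.684 - (-1)·0.196 - (4)·-0.410) / (10) = -0.885
  r = (-8 - (2)·-0.684 - (4)·-0.885 - (-1)·-0.410) / (-11) = 0.318
  s = (-5 - (4)·-0.684 - (-2)·-0.885 - (-2)·0.318) / (9) = -0.378
Residual b − A·x = (0.104, -0.004, 0.028, 0.004)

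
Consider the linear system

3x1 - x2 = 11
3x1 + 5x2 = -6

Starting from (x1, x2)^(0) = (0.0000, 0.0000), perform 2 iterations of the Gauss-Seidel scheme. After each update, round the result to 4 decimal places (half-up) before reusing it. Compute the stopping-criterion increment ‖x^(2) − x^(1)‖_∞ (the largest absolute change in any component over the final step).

Iteration 1:
  x1 = (11 - (-1)·0.0000) / (3) = 3.6667
  x2 = (-6 - (3)·3.6667) / (5) = -3.4000
Iteration 2:
  x1 = (11 - (-1)·-3.4000) / (3) = 2.5333
  x2 = (-6 - (3)·2.5333) / (5) = -2.7200
Change: (-1.1334, 0.6800) → max |·| = 1.1334

1.1334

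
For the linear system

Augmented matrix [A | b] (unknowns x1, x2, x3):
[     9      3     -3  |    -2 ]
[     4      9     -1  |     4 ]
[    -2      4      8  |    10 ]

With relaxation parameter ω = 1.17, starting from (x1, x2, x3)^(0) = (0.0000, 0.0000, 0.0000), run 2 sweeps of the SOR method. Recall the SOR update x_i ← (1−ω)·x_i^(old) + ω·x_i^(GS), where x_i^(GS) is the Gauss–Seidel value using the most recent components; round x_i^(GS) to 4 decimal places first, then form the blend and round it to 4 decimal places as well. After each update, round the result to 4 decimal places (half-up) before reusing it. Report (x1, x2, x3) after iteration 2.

(-0.0801, 0.5807, 0.9288)

Iteration 1:
  x1: GS value = (-2 - (3)·0.0000 - (-3)·0.0000) / (9) = -0.2222;  x1 ← (1−ω)·0.0000 + ω·-0.2222 = -0.2600
  x2: GS value = (4 - (4)·-0.2600 - (-1)·0.0000) / (9) = 0.5600;  x2 ← (1−ω)·0.0000 + ω·0.5600 = 0.6552
  x3: GS value = (10 - (-2)·-0.2600 - (4)·0.6552) / (8) = 0.8574;  x3 ← (1−ω)·0.0000 + ω·0.8574 = 1.0032
Iteration 2:
  x1: GS value = (-2 - (3)·0.6552 - (-3)·1.0032) / (9) = -0.1062;  x1 ← (1−ω)·-0.2600 + ω·-0.1062 = -0.0801
  x2: GS value = (4 - (4)·-0.0801 - (-1)·1.0032) / (9) = 0.5915;  x2 ← (1−ω)·0.6552 + ω·0.5915 = 0.5807
  x3: GS value = (10 - (-2)·-0.0801 - (4)·0.5807) / (8) = 0.9396;  x3 ← (1−ω)·1.0032 + ω·0.9396 = 0.9288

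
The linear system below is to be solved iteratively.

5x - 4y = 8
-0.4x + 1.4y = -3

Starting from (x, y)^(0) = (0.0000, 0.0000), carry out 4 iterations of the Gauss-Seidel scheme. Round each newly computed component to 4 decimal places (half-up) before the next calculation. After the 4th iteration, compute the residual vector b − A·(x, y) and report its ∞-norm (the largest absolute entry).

Iteration 1:
  x = (8 - (-4)·0.0000) / (5) = 1.6000
  y = (-3 - (-0.4)·1.6000) / (1.4) = -1.6857
Iteration 2:
  x = (8 - (-4)·-1.6857) / (5) = 0.2514
  y = (-3 - (-0.4)·0.2514) / (1.4) = -2.0710
Iteration 3:
  x = (8 - (-4)·-2.0710) / (5) = -0.0568
  y = (-3 - (-0.4)·-0.0568) / (1.4) = -2.1591
Iteration 4:
  x = (8 - (-4)·-2.1591) / (5) = -0.1273
  y = (-3 - (-0.4)·-0.1273) / (1.4) = -2.1792
Residual b − A·x = (-0.0803, 0.0000); ∞-norm = 0.0803

0.0803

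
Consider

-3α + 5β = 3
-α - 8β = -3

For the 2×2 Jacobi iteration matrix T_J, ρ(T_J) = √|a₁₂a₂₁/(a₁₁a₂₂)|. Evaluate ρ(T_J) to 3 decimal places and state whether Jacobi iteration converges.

a₁₂a₂₁/(a₁₁a₂₂) = (5)·(-1) / ((-3)·(-8)) = -0.208333
ρ = √|-0.208333| = √0.208333 = 0.456
ρ < 1, so Jacobi converges

0.456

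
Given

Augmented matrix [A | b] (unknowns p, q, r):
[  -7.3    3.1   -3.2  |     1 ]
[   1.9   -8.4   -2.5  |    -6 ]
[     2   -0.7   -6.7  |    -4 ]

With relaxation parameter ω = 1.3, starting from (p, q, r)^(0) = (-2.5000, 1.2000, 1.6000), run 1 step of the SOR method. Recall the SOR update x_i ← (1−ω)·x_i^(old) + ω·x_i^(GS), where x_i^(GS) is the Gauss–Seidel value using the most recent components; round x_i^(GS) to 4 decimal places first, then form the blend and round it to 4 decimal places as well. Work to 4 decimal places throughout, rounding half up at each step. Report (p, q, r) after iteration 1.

Iteration 1:
  p: GS value = (1 - (3.1)·1.2000 - (-3.2)·1.6000) / (-7.3) = -0.3288;  p ← (1−ω)·-2.5000 + ω·-0.3288 = 0.3226
  q: GS value = (-6 - (1.9)·0.3226 - (-2.5)·1.6000) / (-8.4) = 0.3111;  q ← (1−ω)·1.2000 + ω·0.3111 = 0.0444
  r: GS value = (-4 - (2)·0.3226 - (-0.7)·0.0444) / (-6.7) = 0.6887;  r ← (1−ω)·1.6000 + ω·0.6887 = 0.4153

(0.3226, 0.0444, 0.4153)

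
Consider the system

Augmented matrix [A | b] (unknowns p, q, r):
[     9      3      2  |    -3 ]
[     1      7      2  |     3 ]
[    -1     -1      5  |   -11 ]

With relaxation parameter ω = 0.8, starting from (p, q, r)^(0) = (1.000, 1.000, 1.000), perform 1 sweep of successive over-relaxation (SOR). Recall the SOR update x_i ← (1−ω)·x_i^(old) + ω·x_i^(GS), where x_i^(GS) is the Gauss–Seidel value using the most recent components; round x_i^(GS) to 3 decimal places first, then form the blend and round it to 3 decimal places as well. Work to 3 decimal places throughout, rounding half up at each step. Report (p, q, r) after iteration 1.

Iteration 1:
  p: GS value = (-3 - (3)·1.000 - (2)·1.000) / (9) = -0.889;  p ← (1−ω)·1.000 + ω·-0.889 = -0.511
  q: GS value = (3 - (1)·-0.511 - (2)·1.000) / (7) = 0.216;  q ← (1−ω)·1.000 + ω·0.216 = 0.373
  r: GS value = (-11 - (-1)·-0.511 - (-1)·0.373) / (5) = -2.228;  r ← (1−ω)·1.000 + ω·-2.228 = -1.582

(-0.511, 0.373, -1.582)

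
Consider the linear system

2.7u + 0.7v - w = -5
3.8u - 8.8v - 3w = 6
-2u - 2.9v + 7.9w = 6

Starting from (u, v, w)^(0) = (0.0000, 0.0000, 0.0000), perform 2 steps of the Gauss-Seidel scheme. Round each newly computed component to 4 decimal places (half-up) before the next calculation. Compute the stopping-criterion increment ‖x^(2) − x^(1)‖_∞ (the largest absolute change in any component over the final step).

0.2904

Iteration 1:
  u = (-5 - (0.7)·0.0000 - (-1)·0.0000) / (2.7) = -1.8519
  v = (6 - (3.8)·-1.8519 - (-3)·0.0000) / (-8.8) = -1.4815
  w = (6 - (-2)·-1.8519 - (-2.9)·-1.4815) / (7.9) = -0.2532
Iteration 2:
  u = (-5 - (0.7)·-1.4815 - (-1)·-0.2532) / (2.7) = -1.5615
  v = (6 - (3.8)·-1.5615 - (-3)·-0.2532) / (-8.8) = -1.2698
  w = (6 - (-2)·-1.5615 - (-2.9)·-1.2698) / (7.9) = -0.1020
Change: (0.2904, 0.2117, 0.1512) → max |·| = 0.2904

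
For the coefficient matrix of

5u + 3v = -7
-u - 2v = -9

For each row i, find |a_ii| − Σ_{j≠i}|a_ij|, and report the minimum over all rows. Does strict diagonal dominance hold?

1

row 1: |5| − (3) = 2
row 2: |-2| − (1) = 1
minimum over rows = 1 → strictly diagonally dominant (convergence guaranteed)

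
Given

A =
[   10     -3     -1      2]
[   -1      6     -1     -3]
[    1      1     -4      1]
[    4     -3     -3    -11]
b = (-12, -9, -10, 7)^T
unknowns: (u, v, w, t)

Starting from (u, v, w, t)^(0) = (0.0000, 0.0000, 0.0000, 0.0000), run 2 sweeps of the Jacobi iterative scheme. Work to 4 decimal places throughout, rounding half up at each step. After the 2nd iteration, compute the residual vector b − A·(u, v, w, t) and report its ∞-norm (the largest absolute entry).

3.0343

Iteration 1:
  u = (-12 - (-3)·0.0000 - (-1)·0.0000 - (2)·0.0000) / (10) = -1.2000
  v = (-9 - (-1)·0.0000 - (-1)·0.0000 - (-3)·0.0000) / (6) = -1.5000
  w = (-10 - (1)·0.0000 - (1)·0.0000 - (1)·0.0000) / (-4) = 2.5000
  t = (7 - (4)·0.0000 - (-3)·0.0000 - (-3)·0.0000) / (-11) = -0.6364
Iteration 2:
  u = (-12 - (-3)·-1.5000 - (-1)·2.5000 - (2)·-0.6364) / (10) = -1.2727
  v = (-9 - (-1)·-1.2000 - (-1)·2.5000 - (-3)·-0.6364) / (6) = -1.6015
  w = (-10 - (1)·-1.2000 - (1)·-1.5000 - (1)·-0.6364) / (-4) = 1.6659
  t = (7 - (4)·-1.2000 - (-3)·-1.5000 - (-3)·2.5000) / (-11) = -1.3455
Residual b − A·x = (0.2794, -3.0343, 0.8833, -2.5165); ∞-norm = 3.0343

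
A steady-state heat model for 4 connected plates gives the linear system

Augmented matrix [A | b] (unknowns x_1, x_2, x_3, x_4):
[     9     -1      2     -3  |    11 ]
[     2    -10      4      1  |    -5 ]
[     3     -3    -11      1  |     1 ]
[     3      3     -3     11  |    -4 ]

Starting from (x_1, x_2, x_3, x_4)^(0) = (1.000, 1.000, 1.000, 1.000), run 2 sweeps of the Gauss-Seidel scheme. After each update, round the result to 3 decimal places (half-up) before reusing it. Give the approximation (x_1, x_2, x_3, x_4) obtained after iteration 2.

(0.990, 0.605, -0.086, -0.822)

Iteration 1:
  x_1 = (11 - (-1)·1.000 - (2)·1.000 - (-3)·1.000) / (9) = 1.444
  x_2 = (-5 - (2)·1.444 - (4)·1.000 - (1)·1.000) / (-10) = 1.289
  x_3 = (1 - (3)·1.444 - (-3)·1.289 - (1)·1.000) / (-11) = 0.042
  x_4 = (-4 - (3)·1.444 - (3)·1.289 - (-3)·0.042) / (11) = -1.098
Iteration 2:
  x_1 = (11 - (-1)·1.289 - (2)·0.042 - (-3)·-1.098) / (9) = 0.990
  x_2 = (-5 - (2)·0.990 - (4)·0.042 - (1)·-1.098) / (-10) = 0.605
  x_3 = (1 - (3)·0.990 - (-3)·0.605 - (1)·-1.098) / (-11) = -0.086
  x_4 = (-4 - (3)·0.990 - (3)·0.605 - (-3)·-0.086) / (11) = -0.822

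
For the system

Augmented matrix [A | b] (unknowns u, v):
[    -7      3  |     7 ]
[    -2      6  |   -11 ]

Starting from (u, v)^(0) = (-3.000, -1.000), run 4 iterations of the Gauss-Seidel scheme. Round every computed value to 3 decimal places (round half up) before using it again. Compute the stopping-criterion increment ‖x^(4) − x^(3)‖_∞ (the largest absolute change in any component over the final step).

0.011

Iteration 1:
  u = (7 - (3)·-1.000) / (-7) = -1.429
  v = (-11 - (-2)·-1.429) / (6) = -2.310
Iteration 2:
  u = (7 - (3)·-2.310) / (-7) = -1.990
  v = (-11 - (-2)·-1.990) / (6) = -2.497
Iteration 3:
  u = (7 - (3)·-2.497) / (-7) = -2.070
  v = (-11 - (-2)·-2.070) / (6) = -2.523
Iteration 4:
  u = (7 - (3)·-2.523) / (-7) = -2.081
  v = (-11 - (-2)·-2.081) / (6) = -2.527
Change: (-0.011, -0.004) → max |·| = 0.011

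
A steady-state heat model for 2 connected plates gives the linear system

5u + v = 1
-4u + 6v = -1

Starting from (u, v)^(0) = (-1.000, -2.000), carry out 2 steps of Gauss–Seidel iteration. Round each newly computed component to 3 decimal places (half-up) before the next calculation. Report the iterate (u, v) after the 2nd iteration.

(0.153, -0.065)

Iteration 1:
  u = (1 - (1)·-2.000) / (5) = 0.600
  v = (-1 - (-4)·0.600) / (6) = 0.233
Iteration 2:
  u = (1 - (1)·0.233) / (5) = 0.153
  v = (-1 - (-4)·0.153) / (6) = -0.065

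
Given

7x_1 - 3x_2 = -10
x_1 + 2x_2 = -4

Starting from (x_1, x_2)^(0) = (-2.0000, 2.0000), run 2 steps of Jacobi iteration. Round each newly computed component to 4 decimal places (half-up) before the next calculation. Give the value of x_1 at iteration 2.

Iteration 1:
  x_1 = (-10 - (-3)·2.0000) / (7) = -0.5714
  x_2 = (-4 - (1)·-2.0000) / (2) = -1.0000
Iteration 2:
  x_1 = (-10 - (-3)·-1.0000) / (7) = -1.8571
  x_2 = (-4 - (1)·-0.5714) / (2) = -1.7143

-1.8571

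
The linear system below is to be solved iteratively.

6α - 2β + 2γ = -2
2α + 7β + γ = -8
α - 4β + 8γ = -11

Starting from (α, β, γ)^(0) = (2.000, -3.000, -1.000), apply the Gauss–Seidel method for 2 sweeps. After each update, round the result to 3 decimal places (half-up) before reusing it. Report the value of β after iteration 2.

Iteration 1:
  α = (-2 - (-2)·-3.000 - (2)·-1.000) / (6) = -1.000
  β = (-8 - (2)·-1.000 - (1)·-1.000) / (7) = -0.714
  γ = (-11 - (1)·-1.000 - (-4)·-0.714) / (8) = -1.607
Iteration 2:
  α = (-2 - (-2)·-0.714 - (2)·-1.607) / (6) = -0.036
  β = (-8 - (2)·-0.036 - (1)·-1.607) / (7) = -0.903
  γ = (-11 - (1)·-0.036 - (-4)·-0.903) / (8) = -1.822

-0.903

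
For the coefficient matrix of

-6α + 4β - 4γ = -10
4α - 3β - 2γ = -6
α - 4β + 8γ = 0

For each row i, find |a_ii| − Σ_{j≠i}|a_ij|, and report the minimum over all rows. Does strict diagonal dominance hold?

row 1: |-6| − (4+4) = -2
row 2: |-3| − (4+2) = -3
row 3: |8| − (1+4) = 3
minimum over rows = -3 → not strictly diagonally dominant

-3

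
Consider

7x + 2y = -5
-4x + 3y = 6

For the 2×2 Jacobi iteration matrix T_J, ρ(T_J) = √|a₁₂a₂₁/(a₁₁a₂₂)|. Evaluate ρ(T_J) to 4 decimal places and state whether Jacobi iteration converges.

a₁₂a₂₁/(a₁₁a₂₂) = (2)·(-4) / ((7)·(3)) = -0.380952
ρ = √|-0.380952| = √0.380952 = 0.6172
ρ < 1, so Jacobi converges

0.6172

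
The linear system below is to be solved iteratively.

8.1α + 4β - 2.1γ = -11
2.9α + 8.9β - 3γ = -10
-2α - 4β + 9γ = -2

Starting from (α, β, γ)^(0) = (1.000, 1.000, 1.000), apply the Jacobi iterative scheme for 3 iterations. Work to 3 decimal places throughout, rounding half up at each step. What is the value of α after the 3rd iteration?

Iteration 1:
  α = (-11 - (4)·1.000 - (-2.1)·1.000) / (8.1) = -1.593
  β = (-10 - (2.9)·1.000 - (-3)·1.000) / (8.9) = -1.112
  γ = (-2 - (-2)·1.000 - (-4)·1.000) / (9) = 0.444
Iteration 2:
  α = (-11 - (4)·-1.112 - (-2.1)·0.444) / (8.1) = -0.694
  β = (-10 - (2.9)·-1.593 - (-3)·0.444) / (8.9) = -0.455
  γ = (-2 - (-2)·-1.593 - (-4)·-1.112) / (9) = -1.070
Iteration 3:
  α = (-11 - (4)·-0.455 - (-2.1)·-1.070) / (8.1) = -1.411
  β = (-10 - (2.9)·-0.694 - (-3)·-1.070) / (8.9) = -1.258
  γ = (-2 - (-2)·-0.694 - (-4)·-0.455) / (9) = -0.579

-1.411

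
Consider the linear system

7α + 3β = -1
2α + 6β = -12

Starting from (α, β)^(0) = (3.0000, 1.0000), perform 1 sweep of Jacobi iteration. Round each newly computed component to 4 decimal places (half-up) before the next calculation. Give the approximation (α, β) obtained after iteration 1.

Iteration 1:
  α = (-1 - (3)·1.0000) / (7) = -0.5714
  β = (-12 - (2)·3.0000) / (6) = -3.0000

(-0.5714, -3.0000)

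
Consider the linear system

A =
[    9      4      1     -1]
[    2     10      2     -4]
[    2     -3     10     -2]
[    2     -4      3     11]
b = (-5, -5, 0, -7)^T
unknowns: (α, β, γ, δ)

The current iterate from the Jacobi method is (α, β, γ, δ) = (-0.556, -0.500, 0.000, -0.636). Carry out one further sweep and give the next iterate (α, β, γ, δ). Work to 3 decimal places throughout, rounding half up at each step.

(-0.404, -0.643, -0.166, -0.717)

One sweep:
  α = (-5 - (4)·-0.500 - (1)·0.000 - (-1)·-0.636) / (9) = -0.404
  β = (-5 - (2)·-0.556 - (2)·0.000 - (-4)·-0.636) / (10) = -0.643
  γ = (0 - (2)·-0.556 - (-3)·-0.500 - (-2)·-0.636) / (10) = -0.166
  δ = (-7 - (2)·-0.556 - (-4)·-0.500 - (3)·0.000) / (11) = -0.717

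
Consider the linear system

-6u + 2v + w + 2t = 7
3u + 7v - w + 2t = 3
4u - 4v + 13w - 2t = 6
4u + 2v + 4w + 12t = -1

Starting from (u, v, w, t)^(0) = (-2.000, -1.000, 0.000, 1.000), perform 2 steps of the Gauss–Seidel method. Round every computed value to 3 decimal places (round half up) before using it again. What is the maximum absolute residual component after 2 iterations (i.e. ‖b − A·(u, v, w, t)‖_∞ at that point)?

0.309

Iteration 1:
  u = (7 - (2)·-1.000 - (1)·0.000 - (2)·1.000) / (-6) = -1.167
  v = (3 - (3)·-1.167 - (-1)·0.000 - (2)·1.000) / (7) = 0.643
  w = (6 - (4)·-1.167 - (-4)·0.643 - (-2)·1.000) / (13) = 1.172
  t = (-1 - (4)·-1.167 - (2)·0.643 - (4)·1.172) / (12) = -0.192
Iteration 2:
  u = (7 - (2)·0.643 - (1)·1.172 - (2)·-0.192) / (-6) = -0.821
  v = (3 - (3)·-0.821 - (-1)·1.172 - (2)·-0.192) / (7) = 1.003
  w = (6 - (4)·-0.821 - (-4)·1.003 - (-2)·-0.192) / (13) = 0.993
  t = (-1 - (4)·-0.821 - (2)·1.003 - (4)·0.993) / (12) = -0.308
Residual b − A·x = (-0.309, 0.051, -0.229, 0.002); ∞-norm = 0.309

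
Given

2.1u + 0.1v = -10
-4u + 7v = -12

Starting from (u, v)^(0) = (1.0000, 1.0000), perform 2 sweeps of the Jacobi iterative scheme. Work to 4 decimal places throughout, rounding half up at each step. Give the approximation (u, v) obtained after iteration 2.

Iteration 1:
  u = (-10 - (0.1)·1.0000) / (2.1) = -4.8095
  v = (-12 - (-4)·1.0000) / (7) = -1.1429
Iteration 2:
  u = (-10 - (0.1)·-1.1429) / (2.1) = -4.7075
  v = (-12 - (-4)·-4.8095) / (7) = -4.4626

(-4.7075, -4.4626)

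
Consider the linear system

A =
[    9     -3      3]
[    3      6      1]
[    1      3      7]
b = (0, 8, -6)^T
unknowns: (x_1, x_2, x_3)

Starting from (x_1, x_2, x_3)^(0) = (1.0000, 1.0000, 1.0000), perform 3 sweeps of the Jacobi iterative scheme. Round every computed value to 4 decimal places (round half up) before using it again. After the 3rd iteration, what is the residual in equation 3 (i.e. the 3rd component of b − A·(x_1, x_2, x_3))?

0.9842

Iteration 1:
  x_1 = (0 - (-3)·1.0000 - (3)·1.0000) / (9) = 0.0000
  x_2 = (8 - (3)·1.0000 - (1)·1.0000) / (6) = 0.6667
  x_3 = (-6 - (1)·1.0000 - (3)·1.0000) / (7) = -1.4286
Iteration 2:
  x_1 = (0 - (-3)·0.6667 - (3)·-1.4286) / (9) = 0.6984
  x_2 = (8 - (3)·0.0000 - (1)·-1.4286) / (6) = 1.5714
  x_3 = (-6 - (1)·0.0000 - (3)·0.6667) / (7) = -1.1429
Iteration 3:
  x_1 = (0 - (-3)·1.5714 - (3)·-1.1429) / (9) = 0.9048
  x_2 = (8 - (3)·0.6984 - (1)·-1.1429) / (6) = 1.1746
  x_3 = (-6 - (1)·0.6984 - (3)·1.5714) / (7) = -1.6304
Residual b − A·x = (0.2718, -0.1316, 0.9842)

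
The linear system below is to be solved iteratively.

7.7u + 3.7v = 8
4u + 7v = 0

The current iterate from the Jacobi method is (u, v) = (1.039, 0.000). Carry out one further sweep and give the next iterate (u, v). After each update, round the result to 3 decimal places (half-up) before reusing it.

One sweep:
  u = (8 - (3.7)·0.000) / (7.7) = 1.039
  v = (0 - (4)·1.039) / (7) = -0.594

(1.039, -0.594)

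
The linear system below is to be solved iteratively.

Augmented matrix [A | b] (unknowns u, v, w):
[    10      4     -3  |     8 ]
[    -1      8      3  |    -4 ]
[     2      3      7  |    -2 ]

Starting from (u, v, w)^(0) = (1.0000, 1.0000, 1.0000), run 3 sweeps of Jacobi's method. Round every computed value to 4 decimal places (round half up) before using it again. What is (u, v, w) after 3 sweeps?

Iteration 1:
  u = (8 - (4)·1.0000 - (-3)·1.0000) / (10) = 0.7000
  v = (-4 - (-1)·1.0000 - (3)·1.0000) / (8) = -0.7500
  w = (-2 - (2)·1.0000 - (3)·1.0000) / (7) = -1.0000
Iteration 2:
  u = (8 - (4)·-0.7500 - (-3)·-1.0000) / (10) = 0.8000
  v = (-4 - (-1)·0.7000 - (3)·-1.0000) / (8) = -0.0375
  w = (-2 - (2)·0.7000 - (3)·-0.7500) / (7) = -0.1643
Iteration 3:
  u = (8 - (4)·-0.0375 - (-3)·-0.1643) / (10) = 0.7657
  v = (-4 - (-1)·0.8000 - (3)·-0.1643) / (8) = -0.3384
  w = (-2 - (2)·0.8000 - (3)·-0.0375) / (7) = -0.4982

(0.7657, -0.3384, -0.4982)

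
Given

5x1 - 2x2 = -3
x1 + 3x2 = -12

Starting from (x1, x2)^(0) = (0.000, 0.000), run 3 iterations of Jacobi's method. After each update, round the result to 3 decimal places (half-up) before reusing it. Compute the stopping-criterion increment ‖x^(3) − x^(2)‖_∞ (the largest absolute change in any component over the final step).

Iteration 1:
  x1 = (-3 - (-2)·0.000) / (5) = -0.600
  x2 = (-12 - (1)·0.000) / (3) = -4.000
Iteration 2:
  x1 = (-3 - (-2)·-4.000) / (5) = -2.200
  x2 = (-12 - (1)·-0.600) / (3) = -3.800
Iteration 3:
  x1 = (-3 - (-2)·-3.800) / (5) = -2.120
  x2 = (-12 - (1)·-2.200) / (3) = -3.267
Change: (0.080, 0.533) → max |·| = 0.533

0.533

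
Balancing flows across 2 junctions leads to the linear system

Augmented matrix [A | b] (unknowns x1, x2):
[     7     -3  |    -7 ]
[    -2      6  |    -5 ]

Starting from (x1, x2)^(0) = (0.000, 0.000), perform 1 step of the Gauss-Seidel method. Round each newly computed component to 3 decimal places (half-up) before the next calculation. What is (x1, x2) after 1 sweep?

(-1.000, -1.167)

Iteration 1:
  x1 = (-7 - (-3)·0.000) / (7) = -1.000
  x2 = (-5 - (-2)·-1.000) / (6) = -1.167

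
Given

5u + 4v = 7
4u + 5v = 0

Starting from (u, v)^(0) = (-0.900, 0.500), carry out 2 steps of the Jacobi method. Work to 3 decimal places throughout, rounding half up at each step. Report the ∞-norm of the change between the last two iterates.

Iteration 1:
  u = (7 - (4)·0.500) / (5) = 1.000
  v = (0 - (4)·-0.900) / (5) = 0.720
Iteration 2:
  u = (7 - (4)·0.720) / (5) = 0.824
  v = (0 - (4)·1.000) / (5) = -0.800
Change: (-0.176, -1.520) → max |·| = 1.520

1.520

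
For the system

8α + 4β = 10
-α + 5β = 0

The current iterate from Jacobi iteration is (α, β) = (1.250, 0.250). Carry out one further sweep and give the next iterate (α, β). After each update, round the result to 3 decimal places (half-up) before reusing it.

One sweep:
  α = (10 - (4)·0.250) / (8) = 1.125
  β = (0 - (-1)·1.250) / (5) = 0.250

(1.125, 0.250)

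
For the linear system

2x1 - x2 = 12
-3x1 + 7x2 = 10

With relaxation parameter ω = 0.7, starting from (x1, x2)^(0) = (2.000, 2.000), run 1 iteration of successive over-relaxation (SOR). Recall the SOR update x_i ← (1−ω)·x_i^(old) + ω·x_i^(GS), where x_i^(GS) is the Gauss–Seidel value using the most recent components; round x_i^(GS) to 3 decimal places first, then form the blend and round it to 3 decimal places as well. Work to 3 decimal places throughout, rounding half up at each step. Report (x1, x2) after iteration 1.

Iteration 1:
  x1: GS value = (12 - (-1)·2.000) / (2) = 7.000;  x1 ← (1−ω)·2.000 + ω·7.000 = 5.500
  x2: GS value = (10 - (-3)·5.500) / (7) = 3.786;  x2 ← (1−ω)·2.000 + ω·3.786 = 3.250

(5.500, 3.250)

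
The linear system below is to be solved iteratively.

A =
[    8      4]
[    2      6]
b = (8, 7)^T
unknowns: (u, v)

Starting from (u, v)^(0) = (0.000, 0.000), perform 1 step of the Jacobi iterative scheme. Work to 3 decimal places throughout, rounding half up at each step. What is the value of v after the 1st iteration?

1.167

Iteration 1:
  u = (8 - (4)·0.000) / (8) = 1.000
  v = (7 - (2)·0.000) / (6) = 1.167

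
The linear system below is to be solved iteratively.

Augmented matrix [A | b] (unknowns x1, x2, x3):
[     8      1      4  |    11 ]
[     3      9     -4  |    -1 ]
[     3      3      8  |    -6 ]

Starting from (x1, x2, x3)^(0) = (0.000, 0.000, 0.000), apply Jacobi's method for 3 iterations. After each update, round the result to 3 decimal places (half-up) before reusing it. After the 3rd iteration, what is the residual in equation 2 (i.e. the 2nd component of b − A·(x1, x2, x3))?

Iteration 1:
  x1 = (11 - (1)·0.000 - (4)·0.000) / (8) = 1.375
  x2 = (-1 - (3)·0.000 - (-4)·0.000) / (9) = -0.111
  x3 = (-6 - (3)·0.000 - (3)·0.000) / (8) = -0.750
Iteration 2:
  x1 = (11 - (1)·-0.111 - (4)·-0.750) / (8) = 1.764
  x2 = (-1 - (3)·1.375 - (-4)·-0.750) / (9) = -0.903
  x3 = (-6 - (3)·1.375 - (3)·-0.111) / (8) = -1.224
Iteration 3:
  x1 = (11 - (1)·-0.903 - (4)·-1.224) / (8) = 2.100
  x2 = (-1 - (3)·1.764 - (-4)·-1.224) / (9) = -1.243
  x3 = (-6 - (3)·1.764 - (3)·-0.903) / (8) = -1.073
Residual b − A·x = (-0.265, -0.405, 0.013)

-0.405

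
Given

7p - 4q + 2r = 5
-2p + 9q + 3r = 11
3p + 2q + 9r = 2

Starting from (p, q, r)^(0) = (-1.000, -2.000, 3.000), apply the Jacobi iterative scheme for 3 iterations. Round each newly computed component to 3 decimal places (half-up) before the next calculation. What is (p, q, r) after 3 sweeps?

(0.873, 1.101, -0.055)

Iteration 1:
  p = (5 - (-4)·-2.000 - (2)·3.000) / (7) = -1.286
  q = (11 - (-2)·-1.000 - (3)·3.000) / (9) = 0.000
  r = (2 - (3)·-1.000 - (2)·-2.000) / (9) = 1.000
Iteration 2:
  p = (5 - (-4)·0.000 - (2)·1.000) / (7) = 0.429
  q = (11 - (-2)·-1.286 - (3)·1.000) / (9) = 0.603
  r = (2 - (3)·-1.286 - (2)·0.000) / (9) = 0.651
Iteration 3:
  p = (5 - (-4)·0.603 - (2)·0.651) / (7) = 0.873
  q = (11 - (-2)·0.429 - (3)·0.651) / (9) = 1.101
  r = (2 - (3)·0.429 - (2)·0.603) / (9) = -0.055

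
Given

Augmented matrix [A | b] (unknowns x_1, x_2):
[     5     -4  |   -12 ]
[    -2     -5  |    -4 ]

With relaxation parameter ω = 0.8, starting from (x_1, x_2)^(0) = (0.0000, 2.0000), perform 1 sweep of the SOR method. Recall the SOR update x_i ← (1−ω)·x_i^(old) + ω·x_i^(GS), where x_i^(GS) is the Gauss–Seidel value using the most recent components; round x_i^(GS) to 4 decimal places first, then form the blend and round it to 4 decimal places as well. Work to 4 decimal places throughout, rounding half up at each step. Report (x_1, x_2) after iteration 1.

Iteration 1:
  x_1: GS value = (-12 - (-4)·2.0000) / (5) = -0.8000;  x_1 ← (1−ω)·0.0000 + ω·-0.8000 = -0.6400
  x_2: GS value = (-4 - (-2)·-0.6400) / (-5) = 1.0560;  x_2 ← (1−ω)·2.0000 + ω·1.0560 = 1.2448

(-0.6400, 1.2448)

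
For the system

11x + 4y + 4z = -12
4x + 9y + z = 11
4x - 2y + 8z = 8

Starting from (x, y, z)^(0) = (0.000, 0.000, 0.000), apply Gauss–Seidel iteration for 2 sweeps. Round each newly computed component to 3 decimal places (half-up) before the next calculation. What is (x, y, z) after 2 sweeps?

(-2.429, 2.083, 2.735)

Iteration 1:
  x = (-12 - (4)·0.000 - (4)·0.000) / (11) = -1.091
  y = (11 - (4)·-1.091 - (1)·0.000) / (9) = 1.707
  z = (8 - (4)·-1.091 - (-2)·1.707) / (8) = 1.972
Iteration 2:
  x = (-12 - (4)·1.707 - (4)·1.972) / (11) = -2.429
  y = (11 - (4)·-2.429 - (1)·1.972) / (9) = 2.083
  z = (8 - (4)·-2.429 - (-2)·2.083) / (8) = 2.735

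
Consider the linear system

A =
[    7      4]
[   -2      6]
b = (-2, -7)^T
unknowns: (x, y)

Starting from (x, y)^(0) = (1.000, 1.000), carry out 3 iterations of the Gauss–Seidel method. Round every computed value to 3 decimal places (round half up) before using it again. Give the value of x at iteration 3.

0.277

Iteration 1:
  x = (-2 - (4)·1.000) / (7) = -0.857
  y = (-7 - (-2)·-0.857) / (6) = -1.452
Iteration 2:
  x = (-2 - (4)·-1.452) / (7) = 0.544
  y = (-7 - (-2)·0.544) / (6) = -0.985
Iteration 3:
  x = (-2 - (4)·-0.985) / (7) = 0.277
  y = (-7 - (-2)·0.277) / (6) = -1.074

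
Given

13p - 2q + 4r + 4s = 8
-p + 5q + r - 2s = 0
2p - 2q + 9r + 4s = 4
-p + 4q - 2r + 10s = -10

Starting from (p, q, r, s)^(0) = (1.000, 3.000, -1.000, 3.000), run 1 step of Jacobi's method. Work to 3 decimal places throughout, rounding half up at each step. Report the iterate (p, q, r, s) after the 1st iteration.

(0.462, 1.600, -0.444, -2.300)

Iteration 1:
  p = (8 - (-2)·3.000 - (4)·-1.000 - (4)·3.000) / (13) = 0.462
  q = (0 - (-1)·1.000 - (1)·-1.000 - (-2)·3.000) / (5) = 1.600
  r = (4 - (2)·1.000 - (-2)·3.000 - (4)·3.000) / (9) = -0.444
  s = (-10 - (-1)·1.000 - (4)·3.000 - (-2)·-1.000) / (10) = -2.300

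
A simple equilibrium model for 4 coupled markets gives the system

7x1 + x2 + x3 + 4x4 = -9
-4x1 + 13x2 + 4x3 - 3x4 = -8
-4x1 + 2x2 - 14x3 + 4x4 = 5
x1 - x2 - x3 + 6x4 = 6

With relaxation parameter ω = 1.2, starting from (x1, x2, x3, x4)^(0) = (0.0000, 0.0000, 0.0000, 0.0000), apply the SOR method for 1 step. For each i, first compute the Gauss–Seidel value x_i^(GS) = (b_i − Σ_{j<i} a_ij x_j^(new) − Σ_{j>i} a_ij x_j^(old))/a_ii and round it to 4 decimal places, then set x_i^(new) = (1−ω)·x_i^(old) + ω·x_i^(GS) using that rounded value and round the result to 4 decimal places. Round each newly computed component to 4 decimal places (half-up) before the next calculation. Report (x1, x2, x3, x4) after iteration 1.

(-1.5428, -1.3081, -0.1238, 1.2222)

Iteration 1:
  x1: GS value = (-9 - (1)·0.0000 - (1)·0.0000 - (4)·0.0000) / (7) = -1.2857;  x1 ← (1−ω)·0.0000 + ω·-1.2857 = -1.5428
  x2: GS value = (-8 - (-4)·-1.5428 - (4)·0.0000 - (-3)·0.0000) / (13) = -1.0901;  x2 ← (1−ω)·0.0000 + ω·-1.0901 = -1.3081
  x3: GS value = (5 - (-4)·-1.5428 - (2)·-1.3081 - (4)·0.0000) / (-14) = -0.1032;  x3 ← (1−ω)·0.0000 + ω·-0.1032 = -0.1238
  x4: GS value = (6 - (1)·-1.5428 - (-1)·-1.3081 - (-1)·-0.1238) / (6) = 1.0185;  x4 ← (1−ω)·0.0000 + ω·1.0185 = 1.2222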